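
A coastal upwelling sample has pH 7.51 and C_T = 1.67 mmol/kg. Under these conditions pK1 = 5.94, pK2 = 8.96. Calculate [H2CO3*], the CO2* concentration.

[CO2*] = 0.0423 mmol/kg

α₀ = 1 / (1 + K1/[H⁺] + K1K2/[H⁺]²) = 1 / (1 + 10^+1.57 + 10^+0.12)
   = 1 / (1 + 37.154 + 1.3183) = 1/39.472 = 0.02533
[CO2*] = α₀ × DIC = 0.02533 × 1.67 = 0.0423 mmol/kg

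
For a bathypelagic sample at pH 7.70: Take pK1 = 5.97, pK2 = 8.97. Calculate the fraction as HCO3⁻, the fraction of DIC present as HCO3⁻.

α₁ = 1 / (1 + [H⁺]/K1 + K2/[H⁺]) = 1 / (1 + 10^-1.73 + 10^-1.27)
   = 1 / (1 + 0.018621 + 0.053703) = 1/1.0723 = 0.9326

α₁ = 0.933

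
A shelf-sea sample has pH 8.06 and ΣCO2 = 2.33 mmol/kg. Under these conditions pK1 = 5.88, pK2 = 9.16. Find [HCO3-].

[HCO3⁻] = 2.15 mmol/kg

α₁ = 1 / (1 + [H⁺]/K1 + K2/[H⁺]) = 1 / (1 + 10^-2.18 + 10^-1.10)
   = 1 / (1 + 0.0066069 + 0.079433) = 1/1.0860 = 0.9208
[HCO3⁻] = α₁ × DIC = 0.9208 × 2.33 = 2.15 mmol/kg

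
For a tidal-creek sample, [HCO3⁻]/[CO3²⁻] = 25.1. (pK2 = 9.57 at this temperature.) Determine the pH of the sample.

From K2 = [H⁺][CO3²⁻]/[HCO3⁻]:  pH = pK2 − log₁₀([HCO3⁻]/[CO3²⁻])
log₁₀(25.1) = +1.400
pH = 9.57 − (+1.400) = 8.17

pH = 8.17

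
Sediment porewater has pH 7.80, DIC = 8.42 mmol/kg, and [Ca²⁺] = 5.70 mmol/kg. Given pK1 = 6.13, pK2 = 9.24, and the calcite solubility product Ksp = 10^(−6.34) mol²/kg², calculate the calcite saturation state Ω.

Ω = 3.60

α₂ = 1 / (1 + [H⁺]/K2 + [H⁺]²/(K1K2)) = 1 / (1 + 10^+1.44 + 10^-0.23)
   = 1 / (1 + 27.542 + 0.58884) = 1/29.131 = 0.03433
[CO3²⁻] = α₂ × DIC = 0.03433 × 8.42 = 0.2890 mmol/kg
Ksp = 10^(−6.34) = 4.571×10^-7
Ω = [Ca²⁺][CO3²⁻]/Ksp = (5.70×10^-3)(2.890×10^-4) / 4.571×10^-7 = 3.60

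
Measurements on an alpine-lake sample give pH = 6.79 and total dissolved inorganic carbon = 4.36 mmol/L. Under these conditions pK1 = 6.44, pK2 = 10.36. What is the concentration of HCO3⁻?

[HCO3⁻] = 3.01 mmol/L

α₁ = 1 / (1 + [H⁺]/K1 + K2/[H⁺]) = 1 / (1 + 10^-0.35 + 10^-3.57)
   = 1 / (1 + 0.44668 + 0.00026915) = 1/1.4470 = 0.6911
[HCO3⁻] = α₁ × DIC = 0.6911 × 4.36 = 3.01 mmol/L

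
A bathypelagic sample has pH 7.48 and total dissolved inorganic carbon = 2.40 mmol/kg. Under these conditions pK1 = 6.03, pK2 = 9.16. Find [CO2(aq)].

[CO2*] = 0.0806 mmol/kg

α₀ = 1 / (1 + K1/[H⁺] + K1K2/[H⁺]²) = 1 / (1 + 10^+1.45 + 10^-0.23)
   = 1 / (1 + 28.184 + 0.58884) = 1/29.773 = 0.03359
[CO2*] = α₀ × DIC = 0.03359 × 2.40 = 0.0806 mmol/kg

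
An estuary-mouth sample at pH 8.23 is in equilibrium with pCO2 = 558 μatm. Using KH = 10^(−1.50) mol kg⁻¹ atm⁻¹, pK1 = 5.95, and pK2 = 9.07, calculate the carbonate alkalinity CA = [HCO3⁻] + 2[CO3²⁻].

[CO2*] = KH · pCO2 = 10^(−1.50) × 558×10^-6 = 1.765×10^-5 mol/kg
α₀ = 1/(1 + K1/[H⁺] + K1K2/[H⁺]²) = 1/(1 + 10^+2.28 + 10^+1.44) = 0.004564
DIC = [CO2*]/α₀ = 1.765×10^-5 / 0.004564 = 3.866 mmol/kg
CA = (α₁ + 2α₂)·DIC = (0.8697 + 2×0.1257) × 3.866 = 4.33 mmol/kg

CA = 4.33 mmol/kg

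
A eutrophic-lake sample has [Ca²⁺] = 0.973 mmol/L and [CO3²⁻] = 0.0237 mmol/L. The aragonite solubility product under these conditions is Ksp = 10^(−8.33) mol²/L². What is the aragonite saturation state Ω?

Ksp = 10^(−8.33) = 4.677×10^-9
Ω = [Ca²⁺][CO3²⁻]/Ksp = (0.973×10^-3)(0.0237×10^-3) / 4.677×10^-9 = 4.93

Ω = 4.93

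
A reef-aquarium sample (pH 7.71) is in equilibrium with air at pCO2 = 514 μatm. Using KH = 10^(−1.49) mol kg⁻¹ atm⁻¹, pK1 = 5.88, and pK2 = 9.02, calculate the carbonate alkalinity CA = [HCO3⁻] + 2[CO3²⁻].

CA = 1.23 mmol/kg

[CO2*] = KH · pCO2 = 10^(−1.49) × 514×10^-6 = 1.663×10^-5 mol/kg
α₀ = 1/(1 + K1/[H⁺] + K1K2/[H⁺]²) = 1/(1 + 10^+1.83 + 10^+0.52) = 0.01390
DIC = [CO2*]/α₀ = 1.663×10^-5 / 0.01390 = 1.196 mmol/kg
CA = (α₁ + 2α₂)·DIC = (0.9401 + 2×0.04604) × 1.196 = 1.23 mmol/kg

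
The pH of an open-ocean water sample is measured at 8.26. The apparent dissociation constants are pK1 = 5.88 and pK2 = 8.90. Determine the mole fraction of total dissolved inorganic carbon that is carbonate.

α₂ = 0.186

α₂ = 1 / (1 + [H⁺]/K2 + [H⁺]²/(K1K2)) = 1 / (1 + 10^+0.64 + 10^-1.74)
   = 1 / (1 + 4.3652 + 0.018197) = 1/5.3834 = 0.1858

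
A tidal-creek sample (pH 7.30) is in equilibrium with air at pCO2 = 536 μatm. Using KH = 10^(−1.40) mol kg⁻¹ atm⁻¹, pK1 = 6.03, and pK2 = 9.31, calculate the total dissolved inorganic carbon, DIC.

[CO2*] = KH · pCO2 = 10^(−1.40) × 536×10^-6 = 2.134×10^-5 mol/kg
α₀ = 1/(1 + K1/[H⁺] + K1K2/[H⁺]²) = 1/(1 + 10^+1.27 + 10^-0.74) = 0.05050
DIC = [CO2*]/α₀ = 2.134×10^-5 / 0.05050 = 0.423 mmol/kg

DIC = 0.423 mmol/kg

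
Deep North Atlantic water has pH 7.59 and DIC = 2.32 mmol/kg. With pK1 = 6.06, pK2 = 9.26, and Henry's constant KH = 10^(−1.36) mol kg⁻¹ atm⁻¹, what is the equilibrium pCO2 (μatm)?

α₀ = 1 / (1 + K1/[H⁺] + K1K2/[H⁺]²) = 1 / (1 + 10^+1.53 + 10^-0.14)
   = 1 / (1 + 33.884 + 0.72444) = 1/35.609 = 0.02808
[CO2*] = α₀ × DIC = 0.02808 × 2.32 = 0.06515 mmol/kg
pCO2 = [CO2*]/KH = 6.515×10^-5 / 4.365×10^-2 = 1490 μatm

pCO2 = 1490 μatm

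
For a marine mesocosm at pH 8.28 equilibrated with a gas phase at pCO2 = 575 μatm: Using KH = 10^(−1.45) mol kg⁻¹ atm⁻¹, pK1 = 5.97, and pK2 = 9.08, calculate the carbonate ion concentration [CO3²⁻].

[CO2*] = KH · pCO2 = 10^(−1.45) × 575×10^-6 = 2.040×10^-5 mol/kg
α₀ = 1/(1 + K1/[H⁺] + K1K2/[H⁺]²) = 1/(1 + 10^+2.31 + 10^+1.51) = 0.004210
DIC = [CO2*]/α₀ = 2.040×10^-5 / 0.004210 = 4.846 mmol/kg
[CO3²⁻] = α₂·DIC; α₂ = 0.1362, so [CO3²⁻] = 0.1362 × 4.846 = 0.660 mmol/kg

[CO3²⁻] = 0.660 mmol/kg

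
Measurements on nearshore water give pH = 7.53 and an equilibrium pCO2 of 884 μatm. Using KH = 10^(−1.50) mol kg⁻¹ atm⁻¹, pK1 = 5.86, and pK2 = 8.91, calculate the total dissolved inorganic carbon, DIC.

[CO2*] = KH · pCO2 = 10^(−1.50) × 884×10^-6 = 2.795×10^-5 mol/kg
α₀ = 1/(1 + K1/[H⁺] + K1K2/[H⁺]²) = 1/(1 + 10^+1.67 + 10^+0.29) = 0.02011
DIC = [CO2*]/α₀ = 2.795×10^-5 / 0.02011 = 1.39 mmol/kg

DIC = 1.39 mmol/kg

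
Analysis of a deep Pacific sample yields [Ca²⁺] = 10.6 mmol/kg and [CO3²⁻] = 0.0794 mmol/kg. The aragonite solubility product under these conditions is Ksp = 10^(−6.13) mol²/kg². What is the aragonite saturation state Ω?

Ksp = 10^(−6.13) = 7.413×10^-7
Ω = [Ca²⁺][CO3²⁻]/Ksp = (10.6×10^-3)(0.0794×10^-3) / 7.413×10^-7 = 1.14

Ω = 1.14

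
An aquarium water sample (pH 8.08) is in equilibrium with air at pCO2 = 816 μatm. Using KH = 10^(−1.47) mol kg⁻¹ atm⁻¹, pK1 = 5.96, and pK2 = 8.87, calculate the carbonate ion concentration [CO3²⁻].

[CO2*] = KH · pCO2 = 10^(−1.47) × 816×10^-6 = 2.765×10^-5 mol/kg
α₀ = 1/(1 + K1/[H⁺] + K1K2/[H⁺]²) = 1/(1 + 10^+2.12 + 10^+1.33) = 0.006485
DIC = [CO2*]/α₀ = 2.765×10^-5 / 0.006485 = 4.264 mmol/kg
[CO3²⁻] = α₂·DIC; α₂ = 0.1386, so [CO3²⁻] = 0.1386 × 4.264 = 0.591 mmol/kg

[CO3²⁻] = 0.591 mmol/kg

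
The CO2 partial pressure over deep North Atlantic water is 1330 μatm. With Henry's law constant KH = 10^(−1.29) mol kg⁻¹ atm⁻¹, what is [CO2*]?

KH = 10^(−1.29) = 5.129×10^-2 mol kg⁻¹ atm⁻¹
[CO2*] = KH · pCO2 = 5.129×10^-2 × 1330×10^-6 atm = 6.82×10^-5 mol/kg

[CO2*] = 68.2 μmol/kg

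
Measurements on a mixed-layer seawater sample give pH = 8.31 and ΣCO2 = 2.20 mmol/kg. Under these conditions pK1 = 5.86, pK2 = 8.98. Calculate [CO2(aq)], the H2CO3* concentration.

α₀ = 1 / (1 + K1/[H⁺] + K1K2/[H⁺]²) = 1 / (1 + 10^+2.45 + 10^+1.78)
   = 1 / (1 + 281.84 + 60.256) = 1/343.09 = 0.002915
[CO2*] = α₀ × DIC = 0.002915 × 2.20 = 0.00641 mmol/kg = 6.41 μmol/kg

[CO2*] = 6.41 μmol/kg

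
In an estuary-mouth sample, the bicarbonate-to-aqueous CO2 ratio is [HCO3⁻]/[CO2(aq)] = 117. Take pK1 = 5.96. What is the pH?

From K1 = [H⁺][HCO3⁻]/[CO2(aq)]:  pH = pK1 + log₁₀([HCO3⁻]/[CO2(aq)])
log₁₀(117) = +2.068
pH = 5.96 + (+2.068) = 8.03

pH = 8.03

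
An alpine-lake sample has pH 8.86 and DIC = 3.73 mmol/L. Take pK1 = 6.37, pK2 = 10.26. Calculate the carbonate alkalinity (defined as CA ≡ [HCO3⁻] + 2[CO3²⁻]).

CA = 3.86 mmol/L

CA = [HCO3⁻] + 2[CO3²⁻] = (α₁ + 2α₂)·DIC
At pH 8.86: [H⁺]/K1 = 10^-2.49 = 0.0032359, K2/[H⁺] = 10^-1.40 = 0.039811
α₁ = 1/(1 + 0.0032359 + 0.039811) = 1/1.0430 = 0.9587; α₂ = α₁·K2/[H⁺] = 0.03817
α₁ + 2α₂ = 1.0351
CA = 1.0351 × 3.73 = 3.86 mmol/L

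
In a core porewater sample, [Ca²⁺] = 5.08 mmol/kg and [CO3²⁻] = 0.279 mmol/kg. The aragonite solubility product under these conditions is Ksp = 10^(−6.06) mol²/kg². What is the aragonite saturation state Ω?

Ksp = 10^(−6.06) = 8.710×10^-7
Ω = [Ca²⁺][CO3²⁻]/Ksp = (5.08×10^-3)(0.279×10^-3) / 8.710×10^-7 = 1.63

Ω = 1.63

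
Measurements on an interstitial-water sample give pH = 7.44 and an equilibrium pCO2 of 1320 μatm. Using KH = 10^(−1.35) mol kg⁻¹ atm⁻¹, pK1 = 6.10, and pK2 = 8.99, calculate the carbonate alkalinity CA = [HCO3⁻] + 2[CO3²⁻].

[CO2*] = KH · pCO2 = 10^(−1.35) × 1320×10^-6 = 5.896×10^-5 mol/kg
α₀ = 1/(1 + K1/[H⁺] + K1K2/[H⁺]²) = 1/(1 + 10^+1.34 + 10^-0.21) = 0.04256
DIC = [CO2*]/α₀ = 5.896×10^-5 / 0.04256 = 1.385 mmol/kg
CA = (α₁ + 2α₂)·DIC = (0.9312 + 2×0.02624) × 1.385 = 1.36 mmol/kg

CA = 1.36 mmol/kg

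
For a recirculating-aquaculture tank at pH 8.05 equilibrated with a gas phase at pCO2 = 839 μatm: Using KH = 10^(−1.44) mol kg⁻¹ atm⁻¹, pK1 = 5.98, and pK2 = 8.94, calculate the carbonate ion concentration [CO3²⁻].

[CO2*] = KH · pCO2 = 10^(−1.44) × 839×10^-6 = 3.046×10^-5 mol/kg
α₀ = 1/(1 + K1/[H⁺] + K1K2/[H⁺]²) = 1/(1 + 10^+2.07 + 10^+1.18) = 0.007484
DIC = [CO2*]/α₀ = 3.046×10^-5 / 0.007484 = 4.071 mmol/kg
[CO3²⁻] = α₂·DIC; α₂ = 0.1133, so [CO3²⁻] = 0.1133 × 4.071 = 0.461 mmol/kg

[CO3²⁻] = 0.461 mmol/kg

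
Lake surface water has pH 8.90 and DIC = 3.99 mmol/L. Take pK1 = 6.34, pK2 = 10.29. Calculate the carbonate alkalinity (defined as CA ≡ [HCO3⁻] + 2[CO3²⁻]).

CA = 4.14 mmol/L

CA = [HCO3⁻] + 2[CO3²⁻] = (α₁ + 2α₂)·DIC
At pH 8.90: [H⁺]/K1 = 10^-2.56 = 0.0027542, K2/[H⁺] = 10^-1.39 = 0.040738
α₁ = 1/(1 + 0.0027542 + 0.040738) = 1/1.0435 = 0.9583; α₂ = α₁·K2/[H⁺] = 0.03904
α₁ + 2α₂ = 1.0364
CA = 1.0364 × 3.99 = 4.14 mmol/L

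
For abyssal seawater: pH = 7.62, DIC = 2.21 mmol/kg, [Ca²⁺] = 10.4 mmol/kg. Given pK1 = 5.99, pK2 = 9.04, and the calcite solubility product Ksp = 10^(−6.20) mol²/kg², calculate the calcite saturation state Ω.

Ω = 1.30

α₂ = 1 / (1 + [H⁺]/K2 + [H⁺]²/(K1K2)) = 1 / (1 + 10^+1.42 + 10^-0.21)
   = 1 / (1 + 26.303 + 0.61660) = 1/27.919 = 0.03582
[CO3²⁻] = α₂ × DIC = 0.03582 × 2.21 = 0.07916 mmol/kg
Ksp = 10^(−6.20) = 6.310×10^-7
Ω = [Ca²⁺][CO3²⁻]/Ksp = (10.4×10^-3)(7.916×10^-5) / 6.310×10^-7 = 1.30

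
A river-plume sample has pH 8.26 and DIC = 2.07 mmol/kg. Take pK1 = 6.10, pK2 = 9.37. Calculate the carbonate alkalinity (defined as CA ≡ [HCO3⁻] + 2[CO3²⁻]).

CA = [HCO3⁻] + 2[CO3²⁻] = (α₁ + 2α₂)·DIC
At pH 8.26: [H⁺]/K1 = 10^-2.16 = 0.0069183, K2/[H⁺] = 10^-1.11 = 0.077625
α₁ = 1/(1 + 0.0069183 + 0.077625) = 1/1.0845 = 0.9220; α₂ = α₁·K2/[H⁺] = 0.07157
α₁ + 2α₂ = 1.0652
CA = 1.0652 × 2.07 = 2.20 mmol/kg

CA = 2.20 mmol/kg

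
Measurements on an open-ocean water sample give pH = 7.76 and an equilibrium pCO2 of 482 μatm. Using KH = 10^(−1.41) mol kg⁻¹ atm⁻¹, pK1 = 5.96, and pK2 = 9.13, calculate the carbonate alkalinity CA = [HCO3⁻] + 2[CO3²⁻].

CA = 1.28 mmol/kg

[CO2*] = KH · pCO2 = 10^(−1.41) × 482×10^-6 = 1.875×10^-5 mol/kg
α₀ = 1/(1 + K1/[H⁺] + K1K2/[H⁺]²) = 1/(1 + 10^+1.80 + 10^+0.43) = 0.01497
DIC = [CO2*]/α₀ = 1.875×10^-5 / 0.01497 = 1.252 mmol/kg
CA = (α₁ + 2α₂)·DIC = (0.9447 + 2×0.04030) × 1.252 = 1.28 mmol/kg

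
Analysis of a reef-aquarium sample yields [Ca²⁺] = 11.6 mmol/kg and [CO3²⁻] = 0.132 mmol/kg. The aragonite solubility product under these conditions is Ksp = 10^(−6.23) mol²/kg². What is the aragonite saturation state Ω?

Ω = 2.60

Ksp = 10^(−6.23) = 5.888×10^-7
Ω = [Ca²⁺][CO3²⁻]/Ksp = (11.6×10^-3)(0.132×10^-3) / 5.888×10^-7 = 2.60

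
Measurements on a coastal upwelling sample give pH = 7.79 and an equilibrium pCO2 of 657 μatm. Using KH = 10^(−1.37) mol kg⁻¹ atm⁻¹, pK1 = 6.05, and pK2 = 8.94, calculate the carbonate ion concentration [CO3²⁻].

[CO3²⁻] = 0.109 mmol/kg

[CO2*] = KH · pCO2 = 10^(−1.37) × 657×10^-6 = 2.803×10^-5 mol/kg
α₀ = 1/(1 + K1/[H⁺] + K1K2/[H⁺]²) = 1/(1 + 10^+1.74 + 10^+0.59) = 0.01671
DIC = [CO2*]/α₀ = 2.803×10^-5 / 0.01671 = 1.677 mmol/kg
[CO3²⁻] = α₂·DIC; α₂ = 0.06501, so [CO3²⁻] = 0.06501 × 1.677 = 0.109 mmol/kg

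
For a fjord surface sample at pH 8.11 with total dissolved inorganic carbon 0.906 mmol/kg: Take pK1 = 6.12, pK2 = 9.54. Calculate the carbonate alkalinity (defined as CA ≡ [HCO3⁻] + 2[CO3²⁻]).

CA = [HCO3⁻] + 2[CO3²⁻] = (α₁ + 2α₂)·DIC
At pH 8.11: [H⁺]/K1 = 10^-1.99 = 0.010233, K2/[H⁺] = 10^-1.43 = 0.037154
α₁ = 1/(1 + 0.010233 + 0.037154) = 1/1.0474 = 0.9548; α₂ = α₁·K2/[H⁺] = 0.03547
α₁ + 2α₂ = 1.0257
CA = 1.0257 × 0.906 = 0.929 mmol/kg

CA = 0.929 mmol/kg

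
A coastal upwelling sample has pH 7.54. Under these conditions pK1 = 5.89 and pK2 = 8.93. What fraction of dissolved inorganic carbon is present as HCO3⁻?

α₁ = 1 / (1 + [H⁺]/K1 + K2/[H⁺]) = 1 / (1 + 10^-1.65 + 10^-1.39)
   = 1 / (1 + 0.022387 + 0.040738) = 1/1.0631 = 0.9406

α₁ = 0.941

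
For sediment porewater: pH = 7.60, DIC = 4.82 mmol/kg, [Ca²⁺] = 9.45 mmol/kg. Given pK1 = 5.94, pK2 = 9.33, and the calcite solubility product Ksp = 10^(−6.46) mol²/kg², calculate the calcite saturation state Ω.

Ω = 2.35

α₂ = 1 / (1 + [H⁺]/K2 + [H⁺]²/(K1K2)) = 1 / (1 + 10^+1.73 + 10^+0.07)
   = 1 / (1 + 53.703 + 1.1749) = 1/55.878 = 0.01790
[CO3²⁻] = α₂ × DIC = 0.01790 × 4.82 = 0.08626 mmol/kg
Ksp = 10^(−6.46) = 3.467×10^-7
Ω = [Ca²⁺][CO3²⁻]/Ksp = (9.45×10^-3)(8.626×10^-5) / 3.467×10^-7 = 2.35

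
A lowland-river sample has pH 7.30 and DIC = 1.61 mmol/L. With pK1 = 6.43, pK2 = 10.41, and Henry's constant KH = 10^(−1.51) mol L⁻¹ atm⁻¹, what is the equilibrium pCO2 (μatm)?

pCO2 = 6190 μatm

α₀ = 1 / (1 + K1/[H⁺] + K1K2/[H⁺]²) = 1 / (1 + 10^+0.87 + 10^-2.24)
   = 1 / (1 + 7.4131 + 0.0057544) = 1/8.4189 = 0.1188
[CO2*] = α₀ × DIC = 0.1188 × 1.61 = 0.1912 mmol/L
pCO2 = [CO2*]/KH = 1.912×10^-4 / 3.090×10^-2 = 6190 μatm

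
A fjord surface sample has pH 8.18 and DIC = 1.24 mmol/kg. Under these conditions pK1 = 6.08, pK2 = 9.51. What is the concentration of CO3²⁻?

[CO3²⁻] = 0.0550 mmol/kg

α₂ = 1 / (1 + [H⁺]/K2 + [H⁺]²/(K1K2)) = 1 / (1 + 10^+1.33 + 10^-0.77)
   = 1 / (1 + 21.380 + 0.16982) = 1/22.549 = 0.04435
[CO3²⁻] = α₂ × DIC = 0.04435 × 1.24 = 0.0550 mmol/kg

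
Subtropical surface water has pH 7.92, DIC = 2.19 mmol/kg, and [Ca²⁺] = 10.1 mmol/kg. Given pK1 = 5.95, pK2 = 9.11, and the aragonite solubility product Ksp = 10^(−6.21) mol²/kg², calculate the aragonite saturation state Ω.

α₂ = 1 / (1 + [H⁺]/K2 + [H⁺]²/(K1K2)) = 1 / (1 + 10^+1.19 + 10^-0.78)
   = 1 / (1 + 15.488 + 0.16596) = 1/16.654 = 0.06005
[CO3²⁻] = α₂ × DIC = 0.06005 × 2.19 = 0.1315 mmol/kg
Ksp = 10^(−6.21) = 6.166×10^-7
Ω = [Ca²⁺][CO3²⁻]/Ksp = (10.1×10^-3)(1.315×10^-4) / 6.166×10^-7 = 2.15

Ω = 2.15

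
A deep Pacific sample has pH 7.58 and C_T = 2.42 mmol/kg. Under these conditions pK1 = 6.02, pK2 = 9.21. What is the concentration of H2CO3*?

[CO2*] = 0.0634 mmol/kg

α₀ = 1 / (1 + K1/[H⁺] + K1K2/[H⁺]²) = 1 / (1 + 10^+1.56 + 10^-0.07)
   = 1 / (1 + 36.308 + 0.85114) = 1/38.159 = 0.02621
[CO2*] = α₀ × DIC = 0.02621 × 2.42 = 0.0634 mmol/kg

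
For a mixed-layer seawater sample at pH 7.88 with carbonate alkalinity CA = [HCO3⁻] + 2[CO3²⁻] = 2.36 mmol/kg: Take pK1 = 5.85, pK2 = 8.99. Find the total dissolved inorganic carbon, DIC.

CA = [HCO3⁻] + 2[CO3²⁻] = (α₁ + 2α₂)·DIC
At pH 7.88: [H⁺]/K1 = 10^-2.03 = 0.0093325, K2/[H⁺] = 10^-1.11 = 0.077625
α₁ = 1/(1 + 0.0093325 + 0.077625) = 1/1.0870 = 0.9200; α₂ = α₁·K2/[H⁺] = 0.07141
α₁ + 2α₂ = 1.0628
DIC = CA / (α₁ + 2α₂) = 2.36 / 1.0628 = 2.22 mmol/kg

DIC = 2.22 mmol/kg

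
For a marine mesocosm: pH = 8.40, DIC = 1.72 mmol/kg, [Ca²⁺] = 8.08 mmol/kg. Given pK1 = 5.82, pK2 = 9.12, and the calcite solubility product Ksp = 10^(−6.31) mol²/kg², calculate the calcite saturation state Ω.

Ω = 4.53

α₂ = 1 / (1 + [H⁺]/K2 + [H⁺]²/(K1K2)) = 1 / (1 + 10^+0.72 + 10^-1.86)
   = 1 / (1 + 5.2481 + 0.013804) = 1/6.2619 = 0.1597
[CO3²⁻] = α₂ × DIC = 0.1597 × 1.72 = 0.2747 mmol/kg
Ksp = 10^(−6.31) = 4.898×10^-7
Ω = [Ca²⁺][CO3²⁻]/Ksp = (8.08×10^-3)(2.747×10^-4) / 4.898×10^-7 = 4.53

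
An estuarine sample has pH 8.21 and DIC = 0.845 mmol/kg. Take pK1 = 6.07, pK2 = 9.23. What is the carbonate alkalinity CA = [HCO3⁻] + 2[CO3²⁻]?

CA = 0.913 mmol/kg

CA = [HCO3⁻] + 2[CO3²⁻] = (α₁ + 2α₂)·DIC
At pH 8.21: [H⁺]/K1 = 10^-2.14 = 0.0072444, K2/[H⁺] = 10^-1.02 = 0.095499
α₁ = 1/(1 + 0.0072444 + 0.095499) = 1/1.1027 = 0.9068; α₂ = α₁·K2/[H⁺] = 0.08660
α₁ + 2α₂ = 1.0800
CA = 1.0800 × 0.845 = 0.913 mmol/kg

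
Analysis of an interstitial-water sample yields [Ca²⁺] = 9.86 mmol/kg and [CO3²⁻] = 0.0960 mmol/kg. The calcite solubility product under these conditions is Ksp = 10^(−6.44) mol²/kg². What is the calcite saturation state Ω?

Ksp = 10^(−6.44) = 3.631×10^-7
Ω = [Ca²⁺][CO3²⁻]/Ksp = (9.86×10^-3)(0.0960×10^-3) / 3.631×10^-7 = 2.61

Ω = 2.61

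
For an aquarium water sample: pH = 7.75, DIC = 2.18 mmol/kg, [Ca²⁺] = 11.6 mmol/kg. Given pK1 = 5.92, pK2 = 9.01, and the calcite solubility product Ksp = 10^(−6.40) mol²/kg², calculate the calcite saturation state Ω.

Ω = 3.26

α₂ = 1 / (1 + [H⁺]/K2 + [H⁺]²/(K1K2)) = 1 / (1 + 10^+1.26 + 10^-0.57)
   = 1 / (1 + 18.197 + 0.26915) = 1/19.466 = 0.05137
[CO3²⁻] = α₂ × DIC = 0.05137 × 2.18 = 0.1120 mmol/kg
Ksp = 10^(−6.40) = 3.981×10^-7
Ω = [Ca²⁺][CO3²⁻]/Ksp = (11.6×10^-3)(1.120×10^-4) / 3.981×10^-7 = 3.26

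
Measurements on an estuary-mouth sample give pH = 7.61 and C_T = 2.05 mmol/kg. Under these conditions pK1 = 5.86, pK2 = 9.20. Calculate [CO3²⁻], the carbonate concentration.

[CO3²⁻] = 0.0505 mmol/kg

α₂ = 1 / (1 + [H⁺]/K2 + [H⁺]²/(K1K2)) = 1 / (1 + 10^+1.59 + 10^-0.16)
   = 1 / (1 + 38.905 + 0.69183) = 1/40.596 = 0.02463
[CO3²⁻] = α₂ × DIC = 0.02463 × 2.05 = 0.0505 mmol/kg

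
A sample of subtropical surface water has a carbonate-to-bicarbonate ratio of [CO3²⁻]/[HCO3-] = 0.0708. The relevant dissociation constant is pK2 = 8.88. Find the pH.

pH = 7.73

From K2 = [H⁺][CO3²⁻]/[HCO3-]:  pH = pK2 + log₁₀([CO3²⁻]/[HCO3-])
log₁₀(0.0708) = -1.150
pH = 8.88 + (-1.150) = 7.73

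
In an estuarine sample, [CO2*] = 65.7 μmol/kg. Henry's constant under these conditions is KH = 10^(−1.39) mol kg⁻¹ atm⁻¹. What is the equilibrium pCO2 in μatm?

pCO2 = 1610 μatm

KH = 10^(−1.39) = 4.074×10^-2 mol kg⁻¹ atm⁻¹
pCO2 = [CO2*]/KH = 65.7×10^-6 / 4.074×10^-2 = 1.61×10^-3 atm = 1610 μatm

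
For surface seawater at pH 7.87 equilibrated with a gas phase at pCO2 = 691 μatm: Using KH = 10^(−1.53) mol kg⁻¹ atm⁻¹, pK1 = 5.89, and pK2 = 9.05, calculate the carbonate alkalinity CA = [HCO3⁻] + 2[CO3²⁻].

[CO2*] = KH · pCO2 = 10^(−1.53) × 691×10^-6 = 2.039×10^-5 mol/kg
α₀ = 1/(1 + K1/[H⁺] + K1K2/[H⁺]²) = 1/(1 + 10^+1.98 + 10^+0.80) = 0.009727
DIC = [CO2*]/α₀ = 2.039×10^-5 / 0.009727 = 2.097 mmol/kg
CA = (α₁ + 2α₂)·DIC = (0.9289 + 2×0.06137) × 2.097 = 2.20 mmol/kg

CA = 2.20 mmol/kg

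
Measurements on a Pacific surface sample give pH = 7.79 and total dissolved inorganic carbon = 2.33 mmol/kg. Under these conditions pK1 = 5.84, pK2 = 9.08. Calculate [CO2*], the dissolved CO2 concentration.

α₀ = 1 / (1 + K1/[H⁺] + K1K2/[H⁺]²) = 1 / (1 + 10^+1.95 + 10^+0.66)
   = 1 / (1 + 89.125 + 4.5709) = 1/94.696 = 0.01056
[CO2*] = α₀ × DIC = 0.01056 × 2.33 = 0.0246 mmol/kg

[CO2*] = 0.0246 mmol/kg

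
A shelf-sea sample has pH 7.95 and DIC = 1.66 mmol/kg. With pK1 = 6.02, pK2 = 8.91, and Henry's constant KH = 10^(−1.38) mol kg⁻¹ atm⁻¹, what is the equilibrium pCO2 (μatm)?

α₀ = 1 / (1 + K1/[H⁺] + K1K2/[H⁺]²) = 1 / (1 + 10^+1.93 + 10^+0.97)
   = 1 / (1 + 85.114 + 9.3325) = 1/95.446 = 0.01048
[CO2*] = α₀ × DIC = 0.01048 × 1.66 = 0.01739 mmol/kg = 17.39 μmol/kg
pCO2 = [CO2*]/KH = 1.739×10^-5 / 4.169×10^-2 = 417 μatm

pCO2 = 417 μatm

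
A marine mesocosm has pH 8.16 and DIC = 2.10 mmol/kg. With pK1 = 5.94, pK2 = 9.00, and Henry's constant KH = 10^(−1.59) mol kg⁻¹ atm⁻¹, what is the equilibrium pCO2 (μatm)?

α₀ = 1 / (1 + K1/[H⁺] + K1K2/[H⁺]²) = 1 / (1 + 10^+2.22 + 10^+1.38)
   = 1 / (1 + 165.96 + 23.988) = 1/190.95 = 0.005237
[CO2*] = α₀ × DIC = 0.005237 × 2.10 = 0.01100 mmol/kg = 11.00 μmol/kg
pCO2 = [CO2*]/KH = 1.100×10^-5 / 2.570×10^-2 = 428 μatm

pCO2 = 428 μatm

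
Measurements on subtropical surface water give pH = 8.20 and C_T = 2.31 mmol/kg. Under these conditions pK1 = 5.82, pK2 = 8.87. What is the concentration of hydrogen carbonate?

α₁ = 1 / (1 + [H⁺]/K1 + K2/[H⁺]) = 1 / (1 + 10^-2.38 + 10^-0.67)
   = 1 / (1 + 0.0041687 + 0.21380) = 1/1.2180 = 0.8210
[HCO3⁻] = α₁ × DIC = 0.8210 × 2.31 = 1.90 mmol/kg

[HCO3⁻] = 1.90 mmol/kg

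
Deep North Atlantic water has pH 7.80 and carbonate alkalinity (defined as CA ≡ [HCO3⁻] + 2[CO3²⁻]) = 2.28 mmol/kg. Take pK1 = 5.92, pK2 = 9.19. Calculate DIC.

CA = [HCO3⁻] + 2[CO3²⁻] = (α₁ + 2α₂)·DIC
At pH 7.80: [H⁺]/K1 = 10^-1.88 = 0.013183, K2/[H⁺] = 10^-1.39 = 0.040738
α₁ = 1/(1 + 0.013183 + 0.040738) = 1/1.0539 = 0.9488; α₂ = α₁·K2/[H⁺] = 0.03865
α₁ + 2α₂ = 1.0261
DIC = CA / (α₁ + 2α₂) = 2.28 / 1.0261 = 2.22 mmol/kg

DIC = 2.22 mmol/kg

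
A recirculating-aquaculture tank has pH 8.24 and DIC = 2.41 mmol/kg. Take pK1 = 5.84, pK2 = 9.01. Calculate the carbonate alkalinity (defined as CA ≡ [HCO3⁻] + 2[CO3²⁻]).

CA = [HCO3⁻] + 2[CO3²⁻] = (α₁ + 2α₂)·DIC
At pH 8.24: [H⁺]/K1 = 10^-2.40 = 0.0039811, K2/[H⁺] = 10^-0.77 = 0.16982
α₁ = 1/(1 + 0.0039811 + 0.16982) = 1/1.1738 = 0.8519; α₂ = α₁·K2/[H⁺] = 0.1447
α₁ + 2α₂ = 1.1413
CA = 1.1413 × 2.41 = 2.75 mmol/kg

CA = 2.75 mmol/kg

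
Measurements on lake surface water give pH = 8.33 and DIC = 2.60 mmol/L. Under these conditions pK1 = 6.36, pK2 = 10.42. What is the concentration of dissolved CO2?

[CO2*] = 0.0273 mmol/L

α₀ = 1 / (1 + K1/[H⁺] + K1K2/[H⁺]²) = 1 / (1 + 10^+1.97 + 10^-0.12)
   = 1 / (1 + 93.325 + 0.75858) = 1/95.084 = 0.01052
[CO2*] = α₀ × DIC = 0.01052 × 2.60 = 0.0273 mmol/L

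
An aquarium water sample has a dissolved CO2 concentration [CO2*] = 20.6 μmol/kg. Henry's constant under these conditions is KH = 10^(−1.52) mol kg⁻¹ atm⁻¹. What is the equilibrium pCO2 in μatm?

KH = 10^(−1.52) = 3.020×10^-2 mol kg⁻¹ atm⁻¹
pCO2 = [CO2*]/KH = 20.6×10^-6 / 3.020×10^-2 = 6.82×10^-4 atm = 682 μatm

pCO2 = 682 μatm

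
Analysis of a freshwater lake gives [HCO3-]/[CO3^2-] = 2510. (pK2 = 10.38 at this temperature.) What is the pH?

From K2 = [H⁺][CO3^2-]/[HCO3-]:  pH = pK2 − log₁₀([HCO3-]/[CO3^2-])
log₁₀(2510) = +3.400
pH = 10.38 − (+3.400) = 6.98

pH = 6.98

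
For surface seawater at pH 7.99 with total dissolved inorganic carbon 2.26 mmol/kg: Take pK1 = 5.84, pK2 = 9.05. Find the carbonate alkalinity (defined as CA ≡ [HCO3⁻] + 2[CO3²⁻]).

CA = [HCO3⁻] + 2[CO3²⁻] = (α₁ + 2α₂)·DIC
At pH 7.99: [H⁺]/K1 = 10^-2.15 = 0.0070795, K2/[H⁺] = 10^-1.06 = 0.087096
α₁ = 1/(1 + 0.0070795 + 0.087096) = 1/1.0942 = 0.9139; α₂ = α₁·K2/[H⁺] = 0.07960
α₁ + 2α₂ = 1.0731
CA = 1.0731 × 2.26 = 2.43 mmol/kg

CA = 2.43 mmol/kg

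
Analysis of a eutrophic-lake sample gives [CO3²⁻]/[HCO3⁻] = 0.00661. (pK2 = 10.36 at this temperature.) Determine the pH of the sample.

pH = 8.18

From K2 = [H⁺][CO3²⁻]/[HCO3⁻]:  pH = pK2 + log₁₀([CO3²⁻]/[HCO3⁻])
log₁₀(0.00661) = -2.180
pH = 10.36 + (-2.180) = 8.18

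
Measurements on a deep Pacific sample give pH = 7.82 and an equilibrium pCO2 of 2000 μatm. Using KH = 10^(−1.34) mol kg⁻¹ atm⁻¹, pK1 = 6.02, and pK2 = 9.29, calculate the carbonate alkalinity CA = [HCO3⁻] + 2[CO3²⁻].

CA = 6.16 mmol/kg

[CO2*] = KH · pCO2 = 10^(−1.34) × 2000×10^-6 = 9.142×10^-5 mol/kg
α₀ = 1/(1 + K1/[H⁺] + K1K2/[H⁺]²) = 1/(1 + 10^+1.80 + 10^+0.33) = 0.01510
DIC = [CO2*]/α₀ = 9.142×10^-5 / 0.01510 = 6.055 mmol/kg
CA = (α₁ + 2α₂)·DIC = (0.9526 + 2×0.03228) × 6.055 = 6.16 mmol/kg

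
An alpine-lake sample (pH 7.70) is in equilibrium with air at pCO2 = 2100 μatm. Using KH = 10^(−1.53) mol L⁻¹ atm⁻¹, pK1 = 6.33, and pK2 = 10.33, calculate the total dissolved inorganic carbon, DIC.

DIC = 1.52 mmol/L

[CO2*] = KH · pCO2 = 10^(−1.53) × 2100×10^-6 = 6.198×10^-5 mol/L
α₀ = 1/(1 + K1/[H⁺] + K1K2/[H⁺]²) = 1/(1 + 10^+1.37 + 10^-1.26) = 0.04082
DIC = [CO2*]/α₀ = 6.198×10^-5 / 0.04082 = 1.52 mmol/L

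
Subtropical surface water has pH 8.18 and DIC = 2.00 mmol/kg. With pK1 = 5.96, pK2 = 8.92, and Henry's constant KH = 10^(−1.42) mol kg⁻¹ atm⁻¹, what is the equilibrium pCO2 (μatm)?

α₀ = 1 / (1 + K1/[H⁺] + K1K2/[H⁺]²) = 1 / (1 + 10^+2.22 + 10^+1.48)
   = 1 / (1 + 165.96 + 30.200) = 1/197.16 = 0.005072
[CO2*] = α₀ × DIC = 0.005072 × 2.00 = 0.01014 mmol/kg = 10.14 μmol/kg
pCO2 = [CO2*]/KH = 1.014×10^-5 / 3.802×10^-2 = 267 μatm

pCO2 = 267 μatm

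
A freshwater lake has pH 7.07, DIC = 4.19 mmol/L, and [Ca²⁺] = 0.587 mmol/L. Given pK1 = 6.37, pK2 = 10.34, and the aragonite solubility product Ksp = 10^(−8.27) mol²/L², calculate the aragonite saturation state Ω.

Ω = 0.205

α₂ = 1 / (1 + [H⁺]/K2 + [H⁺]²/(K1K2)) = 1 / (1 + 10^+3.27 + 10^+2.57)
   = 1 / (1 + 1862.1 + 371.54) = 1/2234.6 = 0.0004475
[CO3²⁻] = α₂ × DIC = 0.0004475 × 4.19 = 0.001875 mmol/L = 1.875 μmol/L
Ksp = 10^(−8.27) = 5.370×10^-9
Ω = [Ca²⁺][CO3²⁻]/Ksp = (0.587×10^-3)(1.875×10^-6) / 5.370×10^-9 = 0.205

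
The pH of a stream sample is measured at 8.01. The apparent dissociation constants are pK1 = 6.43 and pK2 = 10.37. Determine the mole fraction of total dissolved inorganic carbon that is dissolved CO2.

α₀ = 0.0255

α₀ = 1 / (1 + K1/[H⁺] + K1K2/[H⁺]²) = 1 / (1 + 10^+1.58 + 10^-0.78)
   = 1 / (1 + 38.019 + 0.16596) = 1/39.185 = 0.02552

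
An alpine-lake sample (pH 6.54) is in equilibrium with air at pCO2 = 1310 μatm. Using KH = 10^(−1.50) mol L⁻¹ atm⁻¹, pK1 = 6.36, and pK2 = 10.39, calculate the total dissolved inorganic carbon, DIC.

DIC = 0.104 mmol/L

[CO2*] = KH · pCO2 = 10^(−1.50) × 1310×10^-6 = 4.143×10^-5 mol/L
α₀ = 1/(1 + K1/[H⁺] + K1K2/[H⁺]²) = 1/(1 + 10^+0.18 + 10^-3.67) = 0.3978
DIC = [CO2*]/α₀ = 4.143×10^-5 / 0.3978 = 0.104 mmol/L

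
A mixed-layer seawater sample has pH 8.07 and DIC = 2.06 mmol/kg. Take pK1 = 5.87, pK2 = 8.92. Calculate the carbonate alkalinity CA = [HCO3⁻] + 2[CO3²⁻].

CA = [HCO3⁻] + 2[CO3²⁻] = (α₁ + 2α₂)·DIC
At pH 8.07: [H⁺]/K1 = 10^-2.20 = 0.0063096, K2/[H⁺] = 10^-0.85 = 0.14125
α₁ = 1/(1 + 0.0063096 + 0.14125) = 1/1.1476 = 0.8714; α₂ = α₁·K2/[H⁺] = 0.1231
α₁ + 2α₂ = 1.1176
CA = 1.1176 × 2.06 = 2.30 mmol/kg

CA = 2.30 mmol/kg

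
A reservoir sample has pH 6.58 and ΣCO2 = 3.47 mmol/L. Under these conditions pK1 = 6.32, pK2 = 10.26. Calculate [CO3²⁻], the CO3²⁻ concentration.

α₂ = 1 / (1 + [H⁺]/K2 + [H⁺]²/(K1K2)) = 1 / (1 + 10^+3.68 + 10^+3.42)
   = 1 / (1 + 4786.3 + 2630.3) = 1/7417.6 = 0.0001348
[CO3²⁻] = α₂ × DIC = 0.0001348 × 3.47 = 0.000468 mmol/L = 0.468 μmol/L

[CO3²⁻] = 0.468 μmol/L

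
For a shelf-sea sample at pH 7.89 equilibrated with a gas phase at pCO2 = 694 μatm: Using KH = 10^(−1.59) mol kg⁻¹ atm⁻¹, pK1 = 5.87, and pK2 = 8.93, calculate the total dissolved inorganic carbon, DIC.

[CO2*] = KH · pCO2 = 10^(−1.59) × 694×10^-6 = 1.784×10^-5 mol/kg
α₀ = 1/(1 + K1/[H⁺] + K1K2/[H⁺]²) = 1/(1 + 10^+2.02 + 10^+0.98) = 0.008676
DIC = [CO2*]/α₀ = 1.784×10^-5 / 0.008676 = 2.06 mmol/kg

DIC = 2.06 mmol/kg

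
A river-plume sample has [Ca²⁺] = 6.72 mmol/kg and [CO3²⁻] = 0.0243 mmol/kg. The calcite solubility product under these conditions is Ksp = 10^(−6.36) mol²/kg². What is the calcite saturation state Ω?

Ksp = 10^(−6.36) = 4.365×10^-7
Ω = [Ca²⁺][CO3²⁻]/Ksp = (6.72×10^-3)(0.0243×10^-3) / 4.365×10^-7 = 0.374

Ω = 0.374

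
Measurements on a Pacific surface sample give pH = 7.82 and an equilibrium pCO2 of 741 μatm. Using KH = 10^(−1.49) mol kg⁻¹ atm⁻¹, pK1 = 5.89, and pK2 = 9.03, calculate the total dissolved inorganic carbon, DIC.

DIC = 2.19 mmol/kg

[CO2*] = KH · pCO2 = 10^(−1.49) × 741×10^-6 = 2.398×10^-5 mol/kg
α₀ = 1/(1 + K1/[H⁺] + K1K2/[H⁺]²) = 1/(1 + 10^+1.93 + 10^+0.72) = 0.01095
DIC = [CO2*]/α₀ = 2.398×10^-5 / 0.01095 = 2.19 mmol/kg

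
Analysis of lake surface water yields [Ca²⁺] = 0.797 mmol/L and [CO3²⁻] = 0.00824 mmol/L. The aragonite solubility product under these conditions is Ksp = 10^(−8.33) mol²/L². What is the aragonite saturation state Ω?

Ω = 1.40

Ksp = 10^(−8.33) = 4.677×10^-9
Ω = [Ca²⁺][CO3²⁻]/Ksp = (0.797×10^-3)(0.00824×10^-3) / 4.677×10^-9 = 1.40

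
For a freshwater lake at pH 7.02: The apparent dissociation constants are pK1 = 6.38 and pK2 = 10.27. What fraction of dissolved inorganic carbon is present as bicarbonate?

α₁ = 0.813

α₁ = 1 / (1 + [H⁺]/K1 + K2/[H⁺]) = 1 / (1 + 10^-0.64 + 10^-3.25)
   = 1 / (1 + 0.22909 + 0.00056234) = 1/1.2296 = 0.8132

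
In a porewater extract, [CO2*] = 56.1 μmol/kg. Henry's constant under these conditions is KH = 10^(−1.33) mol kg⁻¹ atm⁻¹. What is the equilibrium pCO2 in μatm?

pCO2 = 1200 μatm

KH = 10^(−1.33) = 4.677×10^-2 mol kg⁻¹ atm⁻¹
pCO2 = [CO2*]/KH = 56.1×10^-6 / 4.677×10^-2 = 1.20×10^-3 atm = 1200 μatm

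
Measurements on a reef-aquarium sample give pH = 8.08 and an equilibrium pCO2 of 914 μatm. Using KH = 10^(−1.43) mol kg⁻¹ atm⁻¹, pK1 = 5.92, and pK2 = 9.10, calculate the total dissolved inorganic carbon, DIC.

[CO2*] = KH · pCO2 = 10^(−1.43) × 914×10^-6 = 3.396×10^-5 mol/kg
α₀ = 1/(1 + K1/[H⁺] + K1K2/[H⁺]²) = 1/(1 + 10^+2.16 + 10^+1.14) = 0.006276
DIC = [CO2*]/α₀ = 3.396×10^-5 / 0.006276 = 5.41 mmol/kg

DIC = 5.41 mmol/kg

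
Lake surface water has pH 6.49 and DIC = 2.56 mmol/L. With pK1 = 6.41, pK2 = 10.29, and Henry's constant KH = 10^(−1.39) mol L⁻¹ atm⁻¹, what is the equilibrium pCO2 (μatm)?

pCO2 = 2.85×10^4 μatm

α₀ = 1 / (1 + K1/[H⁺] + K1K2/[H⁺]²) = 1 / (1 + 10^+0.08 + 10^-3.72)
   = 1 / (1 + 1.2023 + 0.00019055) = 1/2.2025 = 0.4540
[CO2*] = α₀ × DIC = 0.4540 × 2.56 = 1.162 mmol/L
pCO2 = [CO2*]/KH = 1.162×10^-3 / 4.074×10^-2 = 2.85×10^4 μatm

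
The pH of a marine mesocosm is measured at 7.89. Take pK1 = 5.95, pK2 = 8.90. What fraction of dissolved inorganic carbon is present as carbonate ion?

α₂ = 0.0881

α₂ = 1 / (1 + [H⁺]/K2 + [H⁺]²/(K1K2)) = 1 / (1 + 10^+1.01 + 10^-0.93)
   = 1 / (1 + 10.233 + 0.11749) = 1/11.350 = 0.08810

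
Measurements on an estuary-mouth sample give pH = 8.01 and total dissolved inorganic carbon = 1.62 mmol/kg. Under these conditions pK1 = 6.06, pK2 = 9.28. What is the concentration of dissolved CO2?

[CO2*] = 17.1 μmol/kg

α₀ = 1 / (1 + K1/[H⁺] + K1K2/[H⁺]²) = 1 / (1 + 10^+1.95 + 10^+0.68)
   = 1 / (1 + 89.125 + 4.7863) = 1/94.911 = 0.01054
[CO2*] = α₀ × DIC = 0.01054 × 1.62 = 0.0171 mmol/kg = 17.1 μmol/kg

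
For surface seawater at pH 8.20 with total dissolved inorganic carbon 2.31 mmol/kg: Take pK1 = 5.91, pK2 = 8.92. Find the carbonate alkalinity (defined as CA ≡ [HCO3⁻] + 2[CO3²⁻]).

CA = 2.67 mmol/kg

CA = [HCO3⁻] + 2[CO3²⁻] = (α₁ + 2α₂)·DIC
At pH 8.20: [H⁺]/K1 = 10^-2.29 = 0.0051286, K2/[H⁺] = 10^-0.72 = 0.19055
α₁ = 1/(1 + 0.0051286 + 0.19055) = 1/1.1957 = 0.8363; α₂ = α₁·K2/[H⁺] = 0.1594
α₁ + 2α₂ = 1.1551
CA = 1.1551 × 2.31 = 2.67 mmol/kg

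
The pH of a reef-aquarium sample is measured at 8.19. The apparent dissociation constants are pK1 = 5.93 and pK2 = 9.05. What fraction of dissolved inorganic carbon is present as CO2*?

α₀ = 1 / (1 + K1/[H⁺] + K1K2/[H⁺]²) = 1 / (1 + 10^+2.26 + 10^+1.40)
   = 1 / (1 + 181.97 + 25.119) = 1/208.09 = 0.004806

α₀ = 0.00481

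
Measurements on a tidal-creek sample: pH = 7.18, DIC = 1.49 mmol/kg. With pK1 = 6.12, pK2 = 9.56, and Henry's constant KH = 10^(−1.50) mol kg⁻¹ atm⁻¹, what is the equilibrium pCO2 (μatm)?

pCO2 = 3760 μatm

α₀ = 1 / (1 + K1/[H⁺] + K1K2/[H⁺]²) = 1 / (1 + 10^+1.06 + 10^-1.32)
   = 1 / (1 + 11.482 + 0.047863) = 1/12.529 = 0.07981
[CO2*] = α₀ × DIC = 0.07981 × 1.49 = 0.1189 mmol/kg
pCO2 = [CO2*]/KH = 1.189×10^-4 / 3.162×10^-2 = 3760 μatm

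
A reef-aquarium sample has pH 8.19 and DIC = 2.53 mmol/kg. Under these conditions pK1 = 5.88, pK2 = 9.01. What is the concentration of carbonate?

[CO3²⁻] = 0.331 mmol/kg

α₂ = 1 / (1 + [H⁺]/K2 + [H⁺]²/(K1K2)) = 1 / (1 + 10^+0.82 + 10^-1.49)
   = 1 / (1 + 6.6069 + 0.032359) = 1/7.6393 = 0.1309
[CO3²⁻] = α₂ × DIC = 0.1309 × 2.53 = 0.331 mmol/kg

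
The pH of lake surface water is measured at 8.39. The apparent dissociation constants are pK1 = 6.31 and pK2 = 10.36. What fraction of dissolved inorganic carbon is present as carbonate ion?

α₂ = 1 / (1 + [H⁺]/K2 + [H⁺]²/(K1K2)) = 1 / (1 + 10^+1.97 + 10^-0.11)
   = 1 / (1 + 93.325 + 0.77625) = 1/95.102 = 0.01052

α₂ = 0.0105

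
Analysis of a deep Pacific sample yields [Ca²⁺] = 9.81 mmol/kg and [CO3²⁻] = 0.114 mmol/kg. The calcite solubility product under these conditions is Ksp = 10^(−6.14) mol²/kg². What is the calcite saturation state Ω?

Ω = 1.54

Ksp = 10^(−6.14) = 7.244×10^-7
Ω = [Ca²⁺][CO3²⁻]/Ksp = (9.81×10^-3)(0.114×10^-3) / 7.244×10^-7 = 1.54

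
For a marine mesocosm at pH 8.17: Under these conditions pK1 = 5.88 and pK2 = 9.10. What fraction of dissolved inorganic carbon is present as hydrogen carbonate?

α₁ = 0.891

α₁ = 1 / (1 + [H⁺]/K1 + K2/[H⁺]) = 1 / (1 + 10^-2.29 + 10^-0.93)
   = 1 / (1 + 0.0051286 + 0.11749) = 1/1.1226 = 0.8908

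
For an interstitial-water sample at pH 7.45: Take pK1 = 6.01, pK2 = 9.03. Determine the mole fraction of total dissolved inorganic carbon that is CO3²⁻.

α₂ = 0.0248

α₂ = 1 / (1 + [H⁺]/K2 + [H⁺]²/(K1K2)) = 1 / (1 + 10^+1.58 + 10^+0.14)
   = 1 / (1 + 38.019 + 1.3804) = 1/40.399 = 0.02475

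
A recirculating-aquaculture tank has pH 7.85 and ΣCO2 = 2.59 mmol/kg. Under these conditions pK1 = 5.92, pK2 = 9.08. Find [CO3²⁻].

[CO3²⁻] = 0.142 mmol/kg

α₂ = 1 / (1 + [H⁺]/K2 + [H⁺]²/(K1K2)) = 1 / (1 + 10^+1.23 + 10^-0.70)
   = 1 / (1 + 16.982 + 0.19953) = 1/18.182 = 0.05500
[CO3²⁻] = α₂ × DIC = 0.05500 × 2.59 = 0.142 mmol/kg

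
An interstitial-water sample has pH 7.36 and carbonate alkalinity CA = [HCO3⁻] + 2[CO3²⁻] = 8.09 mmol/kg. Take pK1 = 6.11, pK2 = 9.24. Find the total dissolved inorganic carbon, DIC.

CA = [HCO3⁻] + 2[CO3²⁻] = (α₁ + 2α₂)·DIC
At pH 7.36: [H⁺]/K1 = 10^-1.25 = 0.056234, K2/[H⁺] = 10^-1.88 = 0.013183
α₁ = 1/(1 + 0.056234 + 0.013183) = 1/1.0694 = 0.9351; α₂ = α₁·K2/[H⁺] = 0.01233
α₁ + 2α₂ = 0.9597
DIC = CA / (α₁ + 2α₂) = 8.09 / 0.9597 = 8.43 mmol/kg

DIC = 8.43 mmol/kg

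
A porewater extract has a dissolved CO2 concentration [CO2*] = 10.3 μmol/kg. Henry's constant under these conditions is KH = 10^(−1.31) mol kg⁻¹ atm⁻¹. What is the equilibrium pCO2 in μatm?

KH = 10^(−1.31) = 4.898×10^-2 mol kg⁻¹ atm⁻¹
pCO2 = [CO2*]/KH = 10.3×10^-6 / 4.898×10^-2 = 2.10×10^-4 atm = 210 μatm

pCO2 = 210 μatm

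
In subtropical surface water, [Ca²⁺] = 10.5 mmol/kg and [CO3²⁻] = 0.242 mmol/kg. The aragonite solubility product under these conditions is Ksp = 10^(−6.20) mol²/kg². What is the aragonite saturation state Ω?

Ksp = 10^(−6.20) = 6.310×10^-7
Ω = [Ca²⁺][CO3²⁻]/Ksp = (10.5×10^-3)(0.242×10^-3) / 6.310×10^-7 = 4.03

Ω = 4.03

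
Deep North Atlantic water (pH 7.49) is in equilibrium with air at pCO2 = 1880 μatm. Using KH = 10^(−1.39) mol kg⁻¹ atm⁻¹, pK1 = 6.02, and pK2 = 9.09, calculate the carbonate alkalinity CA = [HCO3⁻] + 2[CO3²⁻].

[CO2*] = KH · pCO2 = 10^(−1.39) × 1880×10^-6 = 7.659×10^-5 mol/kg
α₀ = 1/(1 + K1/[H⁺] + K1K2/[H⁺]²) = 1/(1 + 10^+1.47 + 10^-0.13) = 0.03200
DIC = [CO2*]/α₀ = 7.659×10^-5 / 0.03200 = 2.394 mmol/kg
CA = (α₁ + 2α₂)·DIC = (0.9443 + 2×0.02372) × 2.394 = 2.37 mmol/kg

CA = 2.37 mmol/kg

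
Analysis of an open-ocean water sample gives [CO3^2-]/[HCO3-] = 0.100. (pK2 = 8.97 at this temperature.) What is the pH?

pH = 7.97

From K2 = [H⁺][CO3^2-]/[HCO3-]:  pH = pK2 + log₁₀([CO3^2-]/[HCO3-])
log₁₀(0.100) = -1.000
pH = 8.97 + (-1.000) = 7.97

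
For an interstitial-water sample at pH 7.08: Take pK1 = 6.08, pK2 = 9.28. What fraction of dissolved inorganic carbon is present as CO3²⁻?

α₂ = 1 / (1 + [H⁺]/K2 + [H⁺]²/(K1K2)) = 1 / (1 + 10^+2.20 + 10^+1.20)
   = 1 / (1 + 158.49 + 15.849) = 1/175.34 = 0.005703

α₂ = 0.00570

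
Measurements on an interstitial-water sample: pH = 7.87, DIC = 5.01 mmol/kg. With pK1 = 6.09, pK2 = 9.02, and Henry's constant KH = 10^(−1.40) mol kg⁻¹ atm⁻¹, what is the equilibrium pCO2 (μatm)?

pCO2 = 1920 μatm

α₀ = 1 / (1 + K1/[H⁺] + K1K2/[H⁺]²) = 1 / (1 + 10^+1.78 + 10^+0.63)
   = 1 / (1 + 60.256 + 4.2658) = 1/65.522 = 0.01526
[CO2*] = α₀ × DIC = 0.01526 × 5.01 = 0.07646 mmol/kg
pCO2 = [CO2*]/KH = 7.646×10^-5 / 3.981×10^-2 = 1920 μatm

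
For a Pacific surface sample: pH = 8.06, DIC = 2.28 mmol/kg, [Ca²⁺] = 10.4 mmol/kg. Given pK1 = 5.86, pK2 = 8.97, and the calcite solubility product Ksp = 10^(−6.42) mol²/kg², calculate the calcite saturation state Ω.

α₂ = 1 / (1 + [H⁺]/K2 + [H⁺]²/(K1K2)) = 1 / (1 + 10^+0.91 + 10^-1.29)
   = 1 / (1 + 8.1283 + 0.051286) = 1/9.1796 = 0.1089
[CO3²⁻] = α₂ × DIC = 0.1089 × 2.28 = 0.2484 mmol/kg
Ksp = 10^(−6.42) = 3.802×10^-7
Ω = [Ca²⁺][CO3²⁻]/Ksp = (10.4×10^-3)(2.484×10^-4) / 3.802×10^-7 = 6.79

Ω = 6.79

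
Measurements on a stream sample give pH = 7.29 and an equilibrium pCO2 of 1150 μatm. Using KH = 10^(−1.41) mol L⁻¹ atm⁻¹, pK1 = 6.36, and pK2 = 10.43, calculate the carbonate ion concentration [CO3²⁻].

[CO3²⁻] = 0.276 μmol/L

[CO2*] = KH · pCO2 = 10^(−1.41) × 1150×10^-6 = 4.474×10^-5 mol/L
α₀ = 1/(1 + K1/[H⁺] + K1K2/[H⁺]²) = 1/(1 + 10^+0.93 + 10^-2.21) = 0.1051
DIC = [CO2*]/α₀ = 4.474×10^-5 / 0.1051 = 0.4258 mmol/L
[CO3²⁻] = α₂·DIC; α₂ = 0.0006479, so [CO3²⁻] = 0.0006479 × 0.4258 = 0.000276 mmol/L = 0.276 μmol/L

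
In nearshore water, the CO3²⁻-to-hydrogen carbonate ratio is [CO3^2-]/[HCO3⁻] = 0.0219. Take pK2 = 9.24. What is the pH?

From K2 = [H⁺][CO3^2-]/[HCO3⁻]:  pH = pK2 + log₁₀([CO3^2-]/[HCO3⁻])
log₁₀(0.0219) = -1.660
pH = 9.24 + (-1.660) = 7.58

pH = 7.58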